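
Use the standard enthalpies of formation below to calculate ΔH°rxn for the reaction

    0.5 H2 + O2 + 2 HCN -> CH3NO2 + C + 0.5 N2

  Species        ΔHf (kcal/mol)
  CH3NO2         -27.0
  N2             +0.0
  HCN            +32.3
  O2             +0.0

ΔH°rxn = Σ nΔHf°(products) − Σ nΔHf°(reactants).
Products: 1·(-27.0) + 1·(+0.0) + 1/2·(+0.0) = -27.0
Reactants: 1/2·(+0.0) + 1·(+0.0) + 2·(+32.3) = +64.6
ΔH°rxn = (-27.0) − (+64.6) = -91.6 kcal/mol

ΔH°rxn = -91.6 kcal/mol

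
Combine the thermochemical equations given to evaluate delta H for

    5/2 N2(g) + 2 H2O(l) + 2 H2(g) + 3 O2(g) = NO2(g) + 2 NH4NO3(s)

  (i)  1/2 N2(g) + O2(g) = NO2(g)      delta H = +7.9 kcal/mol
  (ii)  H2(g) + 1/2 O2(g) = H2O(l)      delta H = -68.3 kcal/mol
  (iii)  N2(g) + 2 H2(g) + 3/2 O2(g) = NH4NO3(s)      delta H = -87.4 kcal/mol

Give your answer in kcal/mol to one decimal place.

(i) as written: +7.9 kcal/mol
(ii) reversed and × 2: (-2)·(-68.3) = +136.6 kcal/mol
(iii) × 2: (2)·(-87.4) = -174.8 kcal/mol
Since enthalpy is a state function, delta H = (1)·(+7.9) + (-2)·(-68.3) + (2)·(-87.4) = -30.3 kcal/mol

delta H = -30.3 kcal/mol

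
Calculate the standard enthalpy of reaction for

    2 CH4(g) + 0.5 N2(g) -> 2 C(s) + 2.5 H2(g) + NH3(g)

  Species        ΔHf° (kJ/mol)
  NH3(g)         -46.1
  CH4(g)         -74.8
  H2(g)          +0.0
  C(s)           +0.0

Products: 2·(+0.0) + 5/2·(+0.0) + 1·(-46.1) = -46.1
Reactants: 2·(-74.8) + 1/2·(+0.0) = -149.6
ΔH°rxn = (-46.1) − (-149.6) = 103.5 kJ/mol

ΔH°rxn = 103.5 kJ/mol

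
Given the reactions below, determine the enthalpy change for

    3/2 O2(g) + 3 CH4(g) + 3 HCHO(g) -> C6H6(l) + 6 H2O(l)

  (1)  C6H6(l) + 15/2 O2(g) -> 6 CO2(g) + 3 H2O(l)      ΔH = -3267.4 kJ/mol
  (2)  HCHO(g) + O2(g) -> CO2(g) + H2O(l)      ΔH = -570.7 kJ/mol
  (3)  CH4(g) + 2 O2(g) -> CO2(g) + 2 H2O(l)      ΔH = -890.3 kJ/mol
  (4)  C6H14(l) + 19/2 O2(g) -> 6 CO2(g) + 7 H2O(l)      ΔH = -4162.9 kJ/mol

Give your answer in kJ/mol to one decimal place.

ΔH = -1115.6 kJ/mol

(1) reversed: +3267.4 kJ/mol
(2) × 3: (3)·(-570.7) = -1712.1 kJ/mol
(3) × 3: (3)·(-890.3) = -2670.9 kJ/mol
(4): not needed.
Since enthalpy is a state function, ΔH = (-1)·(-3267.4) + (3)·(-570.7) + (3)·(-890.3) = -1115.6 kJ/mol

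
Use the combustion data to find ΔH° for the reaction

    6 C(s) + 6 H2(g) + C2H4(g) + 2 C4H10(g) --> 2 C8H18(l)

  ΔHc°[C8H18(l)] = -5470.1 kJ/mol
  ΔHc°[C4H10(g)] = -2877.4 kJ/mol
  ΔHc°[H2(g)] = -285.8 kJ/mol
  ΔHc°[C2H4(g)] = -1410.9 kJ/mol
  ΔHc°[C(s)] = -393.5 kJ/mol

ΔH° = -301.3 kJ/mol

With combustion enthalpies, reactants minus products:
= [6·(-393.5) + 6·(-285.8) + 1·(-1410.9) + 2·(-2877.4)] − [2·(-5470.1)]
= -301.3 kJ/mol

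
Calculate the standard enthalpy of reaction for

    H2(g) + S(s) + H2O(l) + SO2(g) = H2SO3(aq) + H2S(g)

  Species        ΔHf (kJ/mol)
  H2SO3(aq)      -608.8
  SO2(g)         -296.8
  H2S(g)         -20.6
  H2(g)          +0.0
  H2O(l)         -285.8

Products: 1·(-608.8) + 1·(-20.6) = -629.4
Reactants: 1·(+0.0) + 1·(+0.0) + 1·(-285.8) + 1·(-296.8) = -582.6
ΔH° = (-629.4) − (-582.6) = -46.8 kJ/mol

ΔH° = -46.8 kJ/mol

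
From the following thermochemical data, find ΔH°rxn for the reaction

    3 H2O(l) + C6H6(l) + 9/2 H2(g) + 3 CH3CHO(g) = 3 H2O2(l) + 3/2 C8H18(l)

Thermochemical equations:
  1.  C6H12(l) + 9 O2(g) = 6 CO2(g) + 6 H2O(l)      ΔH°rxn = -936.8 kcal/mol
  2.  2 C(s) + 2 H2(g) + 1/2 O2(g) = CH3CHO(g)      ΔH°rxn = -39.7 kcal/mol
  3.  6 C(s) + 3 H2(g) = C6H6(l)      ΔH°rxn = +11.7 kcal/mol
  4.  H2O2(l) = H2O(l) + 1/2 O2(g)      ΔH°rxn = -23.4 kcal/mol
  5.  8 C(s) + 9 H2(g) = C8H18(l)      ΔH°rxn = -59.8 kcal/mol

eq. 1: not needed.
eq. 2 reversed and × 3: (-3)·(-39.7) = +119.1 kcal/mol
eq. 3 reversed: -11.7 kcal/mol
eq. 4 reversed and × 3: (-3)·(-23.4) = +70.2 kcal/mol
eq. 5 × 3/2: (3/2)·(-59.8) = -89.7 kcal/mol
Summing the manipulated equations, ΔH°rxn = (-3)·(-39.7) + (-1)·(+11.7) + (-3)·(-23.4) + (3/2)·(-59.8) = 87.9 kcal/mol

ΔH°rxn = 87.9 kcal/mol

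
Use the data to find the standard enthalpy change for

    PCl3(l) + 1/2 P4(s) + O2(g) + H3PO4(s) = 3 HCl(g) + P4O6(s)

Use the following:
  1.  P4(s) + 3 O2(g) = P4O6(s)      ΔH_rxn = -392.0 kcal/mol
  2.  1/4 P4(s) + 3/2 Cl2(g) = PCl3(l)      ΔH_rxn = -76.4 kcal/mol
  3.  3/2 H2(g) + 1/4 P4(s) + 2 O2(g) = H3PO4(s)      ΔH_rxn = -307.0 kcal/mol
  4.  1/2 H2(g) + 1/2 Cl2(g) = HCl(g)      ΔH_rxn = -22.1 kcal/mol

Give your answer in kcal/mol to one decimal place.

ΔH_rxn = -74.9 kcal/mol

eq. 1 as written (P4O6(s) already on the product side): -392.0 kcal/mol
eq. 2 reversed (reverse to put PCl3(l) on the reactant side): +76.4 kcal/mol
eq. 3 reversed (H3PO4(s) must end up as a reactant): +307.0 kcal/mol
eq. 4 × 3 (scale by 3 for the 3 HCl(g)): (3)·(-22.1) = -66.3 kcal/mol
Summing the manipulated equations, ΔH_rxn = (1)·(-392.0) + (-1)·(-76.4) + (-1)·(-307.0) + (3)·(-22.1) = -74.9 kcal/mol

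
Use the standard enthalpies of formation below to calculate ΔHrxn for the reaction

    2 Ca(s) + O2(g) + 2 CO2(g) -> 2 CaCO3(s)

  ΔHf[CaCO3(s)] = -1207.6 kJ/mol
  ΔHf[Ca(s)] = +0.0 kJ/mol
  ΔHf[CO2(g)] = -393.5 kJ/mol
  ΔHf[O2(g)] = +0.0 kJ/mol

ΔH°rxn = Σ nΔHf°(products) − Σ nΔHf°(reactants).
Products: 2·(-1207.6) = -2415.2
Reactants: 2·(+0.0) + 1·(+0.0) + 2·(-393.5) = -787.0
ΔHrxn = (-2415.2) − (-787.0) = -1628.2 kJ/mol

ΔHrxn = -1628.2 kJ/mol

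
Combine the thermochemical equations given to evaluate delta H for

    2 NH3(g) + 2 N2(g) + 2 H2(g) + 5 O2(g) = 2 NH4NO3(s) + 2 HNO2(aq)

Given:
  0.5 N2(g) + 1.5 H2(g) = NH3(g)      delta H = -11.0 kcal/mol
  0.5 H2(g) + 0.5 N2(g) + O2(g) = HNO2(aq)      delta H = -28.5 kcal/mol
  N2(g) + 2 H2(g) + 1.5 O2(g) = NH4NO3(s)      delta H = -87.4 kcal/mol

equation 1 reversed and × 2 (NH3(g) must end up as a reactant; ×2 to match 2 NH3(g) in the target): (-2)·(-11.0) = +22.0 kcal/mol
equation 2 × 2 (×2 to match 2 HNO2(aq) in the target): (2)·(-28.5) = -57.0 kcal/mol
equation 3 × 2 (×2 to match 2 NH4NO3(s) in the target): (2)·(-87.4) = -174.8 kcal/mol
delta H = (+22.0) + (-57.0) + (-174.8) = -209.8 kcal/mol

delta H = -209.8 kcal/mol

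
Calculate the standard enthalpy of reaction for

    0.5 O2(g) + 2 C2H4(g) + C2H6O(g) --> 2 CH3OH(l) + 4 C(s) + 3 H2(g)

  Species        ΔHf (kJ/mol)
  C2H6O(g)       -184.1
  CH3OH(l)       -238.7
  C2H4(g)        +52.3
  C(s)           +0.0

ΔH°rxn = Σ nΔHf°(products) − Σ nΔHf°(reactants).
Products: 2·(-238.7) + 4·(+0.0) + 3·(+0.0) = -477.4
Reactants: 1/2·(+0.0) + 2·(+52.3) + 1·(-184.1) = -79.5
ΔH°rxn = (-477.4) − (-79.5) = -397.9 kJ/mol

ΔH°rxn = -397.9 kJ/mol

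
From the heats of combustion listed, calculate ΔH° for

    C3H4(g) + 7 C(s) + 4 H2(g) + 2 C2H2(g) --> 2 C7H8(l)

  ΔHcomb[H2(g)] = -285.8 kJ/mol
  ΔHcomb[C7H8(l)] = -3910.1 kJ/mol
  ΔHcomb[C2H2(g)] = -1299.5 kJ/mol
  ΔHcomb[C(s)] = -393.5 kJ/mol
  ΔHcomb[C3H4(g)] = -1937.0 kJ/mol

ΔH° = -613.5 kJ/mol

With combustion enthalpies, reactants minus products:
= [1·(-1937.0) + 7·(-393.5) + 4·(-285.8) + 2·(-1299.5)] − [2·(-3910.1)]
= -613.5 kJ/mol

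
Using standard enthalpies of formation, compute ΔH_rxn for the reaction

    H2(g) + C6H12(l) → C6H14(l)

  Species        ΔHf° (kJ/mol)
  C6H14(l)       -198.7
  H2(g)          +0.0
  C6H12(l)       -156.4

ΔH_rxn = -42.3 kJ/mol

ΔH°rxn = Σ nΔHf°(products) − Σ nΔHf°(reactants).
Products: 1·(-198.7) = -198.7
Reactants: 1·(+0.0) + 1·(-156.4) = -156.4
ΔH_rxn = (-198.7) − (-156.4) = -42.3 kJ/mol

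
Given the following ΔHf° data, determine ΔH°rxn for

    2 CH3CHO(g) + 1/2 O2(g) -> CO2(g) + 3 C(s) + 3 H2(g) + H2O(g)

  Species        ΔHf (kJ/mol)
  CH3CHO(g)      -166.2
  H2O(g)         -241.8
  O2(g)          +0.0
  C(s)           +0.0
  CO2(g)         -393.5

ΔH°rxn = -302.9 kJ/mol

Products: 1·(-393.5) + 3·(+0.0) + 3·(+0.0) + 1·(-241.8) = -635.3
Reactants: 2·(-166.2) + 1/2·(+0.0) = -332.4
ΔH°rxn = (-635.3) − (-332.4) = -302.9 kJ/mol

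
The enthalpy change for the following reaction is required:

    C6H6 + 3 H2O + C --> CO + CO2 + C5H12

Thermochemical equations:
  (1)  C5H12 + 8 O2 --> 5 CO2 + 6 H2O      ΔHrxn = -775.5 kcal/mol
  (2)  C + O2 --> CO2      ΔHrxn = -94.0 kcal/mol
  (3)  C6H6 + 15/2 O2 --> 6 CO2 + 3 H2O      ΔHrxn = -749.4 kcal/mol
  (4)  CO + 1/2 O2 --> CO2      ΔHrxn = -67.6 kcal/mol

ΔHrxn = -0.3 kcal/mol

(1) reversed: +775.5 kcal/mol
(2) as written: -94.0 kcal/mol
(3) as written: -749.4 kcal/mol
(4) reversed: +67.6 kcal/mol
Summing the manipulated equations, ΔHrxn = (-1)·(-775.5) + (1)·(-94.0) + (1)·(-749.4) + (-1)·(-67.6) = -0.3 kcal/mol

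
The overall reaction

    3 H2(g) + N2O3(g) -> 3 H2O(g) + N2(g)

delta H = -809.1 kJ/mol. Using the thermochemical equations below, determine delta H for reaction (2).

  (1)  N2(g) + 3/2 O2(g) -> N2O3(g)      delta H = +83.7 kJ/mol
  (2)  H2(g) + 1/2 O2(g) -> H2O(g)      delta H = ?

(1) reversed (N2O3(g) must end up as a reactant): -83.7 kJ/mol
(2) × 3 (×3 to match 3 H2O(g) in the target): contributes 3·x
-809.1 = (-83.7) + 3·x
x = (-809.1 − (-83.7)) / (3) = -241.8 kJ/mol

delta H = -241.8 kJ/mol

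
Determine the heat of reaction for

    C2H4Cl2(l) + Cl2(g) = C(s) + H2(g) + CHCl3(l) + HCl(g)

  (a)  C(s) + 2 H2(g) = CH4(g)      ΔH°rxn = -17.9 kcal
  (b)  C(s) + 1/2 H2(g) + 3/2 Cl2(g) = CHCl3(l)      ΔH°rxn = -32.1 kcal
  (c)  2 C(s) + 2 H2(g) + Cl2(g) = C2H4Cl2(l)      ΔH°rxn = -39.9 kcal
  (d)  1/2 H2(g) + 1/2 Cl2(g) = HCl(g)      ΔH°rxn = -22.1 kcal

ΔH°rxn = -14.3 kcal

(a): not needed.
(b) as written: -32.1 kcal
(c) reversed: +39.9 kcal
(d) as written: -22.1 kcal
ΔH°rxn = (1)·(-32.1) + (-1)·(-39.9) + (1)·(-22.1) = -14.3 kcal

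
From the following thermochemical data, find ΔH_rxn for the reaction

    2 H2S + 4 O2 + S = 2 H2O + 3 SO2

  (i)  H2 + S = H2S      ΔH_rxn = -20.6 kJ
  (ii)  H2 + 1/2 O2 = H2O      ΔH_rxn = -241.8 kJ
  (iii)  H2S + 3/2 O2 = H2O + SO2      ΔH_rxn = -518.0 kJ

(i) as written (S already on the reactant side): -20.6 kJ
(ii) reversed: +241.8 kJ
(iii) × 3 (scale by 3 for the 3 SO2): (3)·(-518.0) = -1554.0 kJ
ΔH_rxn = (-20.6) + (+241.8) + (-1554.0) = -1332.8 kJ

ΔH_rxn = -1332.8 kJ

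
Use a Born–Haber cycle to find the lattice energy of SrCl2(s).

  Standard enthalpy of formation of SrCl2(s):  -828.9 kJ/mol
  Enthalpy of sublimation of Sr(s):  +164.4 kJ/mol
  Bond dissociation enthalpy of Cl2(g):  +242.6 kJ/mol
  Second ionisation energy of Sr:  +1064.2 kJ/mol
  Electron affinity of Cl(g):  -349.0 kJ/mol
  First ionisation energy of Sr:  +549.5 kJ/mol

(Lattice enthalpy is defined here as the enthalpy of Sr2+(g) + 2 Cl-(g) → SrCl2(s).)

U = -2151.6 kJ/mol

ΔHf° = 1·ΔHsub + 1·(ΣIE) + 1·D(Cl2) + 2·EA + U
-828.9 = 1·(+164.4) + 1·(+1613.7) + 1·(+242.6) + 2·(-349.0) + U
U = -828.9 − (+1322.7) = -2151.6 kJ/mol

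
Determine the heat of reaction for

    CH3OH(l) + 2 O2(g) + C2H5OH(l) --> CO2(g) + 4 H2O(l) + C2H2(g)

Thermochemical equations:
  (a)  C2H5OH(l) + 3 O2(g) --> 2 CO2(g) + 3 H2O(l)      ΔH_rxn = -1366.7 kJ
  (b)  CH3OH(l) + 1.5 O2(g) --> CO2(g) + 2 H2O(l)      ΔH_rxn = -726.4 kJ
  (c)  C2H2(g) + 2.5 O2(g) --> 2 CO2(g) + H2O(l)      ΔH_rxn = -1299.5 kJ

ΔH_rxn = -793.6 kJ

(a) as written: -1366.7 kJ
(b) as written: -726.4 kJ
(c) reversed: +1299.5 kJ
Summing the manipulated equations, ΔH_rxn = (-1366.7) + (-726.4) + (+1299.5) = -793.6 kJ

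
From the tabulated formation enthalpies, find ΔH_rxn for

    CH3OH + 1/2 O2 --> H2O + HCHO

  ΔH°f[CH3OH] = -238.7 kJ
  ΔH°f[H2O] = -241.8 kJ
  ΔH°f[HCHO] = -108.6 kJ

Products: 1·(-241.8) + 1·(-108.6) = -350.4
Reactants: 1·(-238.7) + 1/2·(+0.0) = -238.7
ΔH_rxn = (-350.4) − (-238.7) = -111.7 kJ

ΔH_rxn = -111.7 kJ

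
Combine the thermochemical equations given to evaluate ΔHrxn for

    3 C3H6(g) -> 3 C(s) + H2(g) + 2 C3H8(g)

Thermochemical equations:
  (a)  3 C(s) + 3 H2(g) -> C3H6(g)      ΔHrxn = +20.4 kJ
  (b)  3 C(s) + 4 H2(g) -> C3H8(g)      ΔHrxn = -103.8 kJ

ΔHrxn = -268.8 kJ

(a) reversed and × 3: (-3)·(+20.4) = -61.2 kJ
(b) × 2: (2)·(-103.8) = -207.6 kJ
ΔHrxn = (-3)·(+20.4) + (2)·(-103.8) = -268.8 kJ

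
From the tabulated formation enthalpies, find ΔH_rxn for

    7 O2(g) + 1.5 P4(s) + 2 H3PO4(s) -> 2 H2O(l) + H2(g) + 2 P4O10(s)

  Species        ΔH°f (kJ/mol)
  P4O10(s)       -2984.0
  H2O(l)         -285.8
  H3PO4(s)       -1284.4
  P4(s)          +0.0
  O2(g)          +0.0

ΔH_rxn = -3970.8 kJ/mol

Products: 2·(-285.8) + 1·(+0.0) + 2·(-2984.0) = -6539.6
Reactants: 7·(+0.0) + 3/2·(+0.0) + 2·(-1284.4) = -2568.8
ΔH_rxn = (-6539.6) − (-2568.8) = -3970.8 kJ/mol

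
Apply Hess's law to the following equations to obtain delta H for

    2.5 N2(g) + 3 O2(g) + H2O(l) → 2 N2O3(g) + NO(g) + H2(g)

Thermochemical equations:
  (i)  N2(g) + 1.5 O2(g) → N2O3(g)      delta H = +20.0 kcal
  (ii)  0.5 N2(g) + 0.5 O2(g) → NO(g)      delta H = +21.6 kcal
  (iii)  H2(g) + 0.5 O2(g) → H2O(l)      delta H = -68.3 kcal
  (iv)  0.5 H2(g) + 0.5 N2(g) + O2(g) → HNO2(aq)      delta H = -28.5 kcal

(i) × 2 (scale by 2 for the 2 N2O3(g)): (2)·(+20.0) = +40.0 kcal
(ii) as written (NO(g) already on the product side): +21.6 kcal
(iii) reversed (H2O(l) must end up as a reactant): +68.3 kcal
(iv): not needed (HNO2(aq) appears nowhere else).
By Hess's law, delta H = (+40.0) + (+21.6) + (+68.3) = 129.9 kcal

delta H = 129.9 kcal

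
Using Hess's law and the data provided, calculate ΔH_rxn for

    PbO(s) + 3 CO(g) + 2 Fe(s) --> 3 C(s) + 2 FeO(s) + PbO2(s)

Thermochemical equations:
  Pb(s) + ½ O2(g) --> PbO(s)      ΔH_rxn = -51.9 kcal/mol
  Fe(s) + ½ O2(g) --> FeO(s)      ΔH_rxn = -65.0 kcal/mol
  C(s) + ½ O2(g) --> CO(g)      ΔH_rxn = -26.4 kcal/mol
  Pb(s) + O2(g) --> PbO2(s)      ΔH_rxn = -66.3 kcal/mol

equation 1 reversed: +51.9 kcal/mol
equation 2 × 2: (2)·(-65.0) = -130.0 kcal/mol
equation 3 reversed and × 3: (-3)·(-26.4) = +79.2 kcal/mol
equation 4 as written: -66.3 kcal/mol
Combining the equations, ΔH_rxn = (-1)·(-51.9) + (2)·(-65.0) + (-3)·(-26.4) + (1)·(-66.3) = -65.2 kcal/mol

ΔH_rxn = -65.2 kcal/mol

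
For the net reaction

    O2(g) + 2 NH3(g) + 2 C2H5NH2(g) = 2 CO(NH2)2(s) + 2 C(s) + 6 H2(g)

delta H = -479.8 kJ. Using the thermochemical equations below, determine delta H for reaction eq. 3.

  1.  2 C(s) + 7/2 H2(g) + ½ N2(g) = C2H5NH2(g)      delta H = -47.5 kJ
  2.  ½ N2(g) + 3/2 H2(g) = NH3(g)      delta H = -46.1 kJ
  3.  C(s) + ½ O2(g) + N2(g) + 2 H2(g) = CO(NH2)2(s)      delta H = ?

delta H = -333.5 kJ

eq. 1 reversed and × 2 (C2H5NH2(g) must end up as a reactant; ×2 to match 2 C2H5NH2(g) in the target): (-2)·(-47.5) = +95.0 kJ
eq. 2 reversed and × 2 (reverse to put NH3(g) on the reactant side; ×2 to match 2 NH3(g) in the target): (-2)·(-46.1) = +92.2 kJ
eq. 3 × 2 (scale by 2 for the 2 CO(NH2)2(s)): contributes 2·x
-479.8 = (+95.0) + (+92.2) + 2·x
x = (-479.8 − (+187.2)) / (2) = -333.5 kJ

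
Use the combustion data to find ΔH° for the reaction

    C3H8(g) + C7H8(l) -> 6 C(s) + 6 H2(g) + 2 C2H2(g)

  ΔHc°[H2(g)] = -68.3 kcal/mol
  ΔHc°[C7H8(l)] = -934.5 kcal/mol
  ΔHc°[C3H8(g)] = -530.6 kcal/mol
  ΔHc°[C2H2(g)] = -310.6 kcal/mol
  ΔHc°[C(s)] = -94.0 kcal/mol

ΔH° = 129.9 kcal/mol

With combustion enthalpies, reactants minus products:
= [1·(-530.6) + 1·(-934.5)] − [6·(-94.0) + 6·(-68.3) + 2·(-310.6)]
= 129.9 kcal/mol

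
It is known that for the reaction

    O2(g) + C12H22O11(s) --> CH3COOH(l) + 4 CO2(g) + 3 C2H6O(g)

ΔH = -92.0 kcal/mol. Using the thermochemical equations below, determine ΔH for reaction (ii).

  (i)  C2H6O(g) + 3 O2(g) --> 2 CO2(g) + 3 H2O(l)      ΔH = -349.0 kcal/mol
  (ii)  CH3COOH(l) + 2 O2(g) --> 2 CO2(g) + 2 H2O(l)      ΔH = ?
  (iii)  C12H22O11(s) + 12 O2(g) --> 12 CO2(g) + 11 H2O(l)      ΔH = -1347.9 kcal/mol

(i) reversed and × 3: (-3)·(-349.0) = +1047.0 kcal/mol
(ii) reversed: contributes −x
(iii) as written: -1347.9 kcal/mol
-92.0 = (+1047.0) + (-1347.9) − x
x = (-92.0 − (-300.9)) / (-1) = -208.9 kcal/mol

ΔH = -208.9 kcal/mol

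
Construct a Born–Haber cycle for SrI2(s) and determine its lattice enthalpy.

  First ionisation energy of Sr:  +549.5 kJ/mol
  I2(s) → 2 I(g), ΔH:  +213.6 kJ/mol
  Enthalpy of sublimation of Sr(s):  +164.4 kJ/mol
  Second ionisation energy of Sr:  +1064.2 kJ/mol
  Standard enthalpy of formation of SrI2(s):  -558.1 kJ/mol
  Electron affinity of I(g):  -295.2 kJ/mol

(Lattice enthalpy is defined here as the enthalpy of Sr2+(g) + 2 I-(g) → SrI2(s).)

ΔHf° = 1·ΔHsub + 1·(ΣIE) + 1·D(I2) + 2·EA + U
-558.1 = 1·(+164.4) + 1·(+1613.7) + 1·(+213.6) + 2·(-295.2) + U
U = -558.1 − (+1401.3) = -1959.4 kJ/mol

U = -1959.4 kJ/mol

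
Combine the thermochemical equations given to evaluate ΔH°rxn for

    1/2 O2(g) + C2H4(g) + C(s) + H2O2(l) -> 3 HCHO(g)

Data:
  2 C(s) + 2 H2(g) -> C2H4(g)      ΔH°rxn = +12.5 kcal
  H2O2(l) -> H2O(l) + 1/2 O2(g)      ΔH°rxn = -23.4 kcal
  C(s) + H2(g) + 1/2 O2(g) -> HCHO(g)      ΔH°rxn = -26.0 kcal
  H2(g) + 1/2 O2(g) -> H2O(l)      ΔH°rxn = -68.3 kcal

equation 1 reversed: -12.5 kcal
equation 2 as written: -23.4 kcal
equation 3 × 3: (3)·(-26.0) = -78.0 kcal
equation 4 reversed: +68.3 kcal
ΔH°rxn = (-1)·(+12.5) + (1)·(-23.4) + (3)·(-26.0) + (-1)·(-68.3) = -45.6 kcal

ΔH°rxn = -45.6 kcal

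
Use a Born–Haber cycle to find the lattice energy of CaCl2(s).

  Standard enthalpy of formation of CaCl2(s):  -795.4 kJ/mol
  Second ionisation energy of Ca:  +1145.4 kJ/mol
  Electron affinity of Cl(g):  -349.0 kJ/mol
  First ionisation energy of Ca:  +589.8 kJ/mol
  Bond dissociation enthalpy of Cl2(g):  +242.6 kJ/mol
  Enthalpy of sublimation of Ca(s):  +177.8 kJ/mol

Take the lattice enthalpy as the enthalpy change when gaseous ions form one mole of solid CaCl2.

ΔHf° = 1·ΔHsub + 1·(ΣIE) + 1·D(Cl2) + 2·EA + U
-795.4 = 1·(+177.8) + 1·(+1735.2) + 1·(+242.6) + 2·(-349.0) + U
U = -795.4 − (+1457.6) = -2253.0 kJ/mol

U = -2253.0 kJ/mol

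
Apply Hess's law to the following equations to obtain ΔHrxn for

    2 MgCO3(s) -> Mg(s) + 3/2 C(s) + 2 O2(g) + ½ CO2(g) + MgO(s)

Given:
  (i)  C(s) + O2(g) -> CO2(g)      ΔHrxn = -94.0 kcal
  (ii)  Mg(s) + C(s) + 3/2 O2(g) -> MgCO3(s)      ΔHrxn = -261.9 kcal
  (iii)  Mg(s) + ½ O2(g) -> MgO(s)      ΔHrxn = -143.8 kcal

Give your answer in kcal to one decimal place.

ΔHrxn = 333.0 kcal

(i) × 1/2: (1/2)·(-94.0) = -47.0 kcal
(ii) reversed and × 2: (-2)·(-261.9) = +523.8 kcal
(iii) as written: -143.8 kcal
ΔHrxn = (1/2)·(-94.0) + (-2)·(-261.9) + (1)·(-143.8) = 333.0 kcal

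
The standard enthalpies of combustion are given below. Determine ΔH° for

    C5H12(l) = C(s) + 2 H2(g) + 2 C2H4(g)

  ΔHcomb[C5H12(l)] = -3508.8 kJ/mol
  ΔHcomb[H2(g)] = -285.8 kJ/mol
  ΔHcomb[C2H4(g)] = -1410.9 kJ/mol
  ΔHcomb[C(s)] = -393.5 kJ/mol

Using ΔH = Σ nΔHc°(reactants) − Σ nΔHc°(products):
= [1·(-3508.8)] − [1·(-393.5) + 2·(-285.8) + 2·(-1410.9)]
= 278.1 kJ/mol

ΔH° = 278.1 kJ/mol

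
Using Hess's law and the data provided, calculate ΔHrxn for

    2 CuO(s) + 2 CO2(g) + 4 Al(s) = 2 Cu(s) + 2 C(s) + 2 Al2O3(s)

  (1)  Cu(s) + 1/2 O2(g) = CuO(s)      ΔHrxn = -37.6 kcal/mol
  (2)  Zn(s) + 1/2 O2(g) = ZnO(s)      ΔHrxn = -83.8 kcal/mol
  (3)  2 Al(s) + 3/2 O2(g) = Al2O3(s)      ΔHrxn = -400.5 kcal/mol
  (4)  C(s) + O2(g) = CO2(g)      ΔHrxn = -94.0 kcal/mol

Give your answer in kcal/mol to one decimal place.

(1) reversed and × 2: (-2)·(-37.6) = +75.2 kcal/mol
(2): not needed.
(3) × 2: (2)·(-400.5) = -801.0 kcal/mol
(4) reversed and × 2: (-2)·(-94.0) = +188.0 kcal/mol
ΔHrxn = (-2)·(-37.6) + (2)·(-400.5) + (-2)·(-94.0) = -537.8 kcal/mol

ΔHrxn = -537.8 kcal/mol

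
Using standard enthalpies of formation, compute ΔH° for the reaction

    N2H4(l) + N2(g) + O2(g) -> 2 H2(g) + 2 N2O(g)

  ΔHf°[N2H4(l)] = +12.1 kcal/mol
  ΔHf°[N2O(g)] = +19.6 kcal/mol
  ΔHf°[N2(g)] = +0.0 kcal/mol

ΔH° = 27.1 kcal/mol

Products: 2·(+0.0) + 2·(+19.6) = +39.2
Reactants: 1·(+12.1) + 1·(+0.0) + 1·(+0.0) = +12.1
ΔH° = (+39.2) − (+12.1) = 27.1 kcal/mol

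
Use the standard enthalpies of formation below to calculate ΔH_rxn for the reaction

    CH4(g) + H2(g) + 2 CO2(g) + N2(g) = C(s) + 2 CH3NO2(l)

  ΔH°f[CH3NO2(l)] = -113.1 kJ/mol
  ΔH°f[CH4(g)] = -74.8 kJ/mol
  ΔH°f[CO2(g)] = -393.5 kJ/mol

ΔH_rxn = 635.6 kJ/mol

Products: 1·(+0.0) + 2·(-113.1) = -226.2
Reactants: 1·(-74.8) + 1·(+0.0) + 2·(-393.5) + 1·(+0.0) = -861.8
ΔH_rxn = (-226.2) − (-861.8) = 635.6 kJ/mol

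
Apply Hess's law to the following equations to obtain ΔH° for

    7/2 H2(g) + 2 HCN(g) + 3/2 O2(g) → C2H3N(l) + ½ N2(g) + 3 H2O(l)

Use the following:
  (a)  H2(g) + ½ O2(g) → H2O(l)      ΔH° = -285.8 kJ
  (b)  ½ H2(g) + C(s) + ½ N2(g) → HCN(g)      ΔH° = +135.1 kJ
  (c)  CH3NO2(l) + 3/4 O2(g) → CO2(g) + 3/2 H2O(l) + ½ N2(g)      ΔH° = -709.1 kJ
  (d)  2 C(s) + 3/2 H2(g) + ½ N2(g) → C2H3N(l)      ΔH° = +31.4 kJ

ΔH° = -1096.2 kJ

(a) × 3: (3)·(-285.8) = -857.4 kJ
(b) reversed and × 2 (HCN(g) must end up as a reactant; ×2 to match 2 HCN(g) in the target): (-2)·(+135.1) = -270.2 kJ
(c): not needed (CO2(g) appears nowhere else).
(d) as written (C2H3N(l) already on the product side): +31.4 kJ
Summing the manipulated equations, ΔH° = (-857.4) + (-270.2) + (+31.4) = -1096.2 kJ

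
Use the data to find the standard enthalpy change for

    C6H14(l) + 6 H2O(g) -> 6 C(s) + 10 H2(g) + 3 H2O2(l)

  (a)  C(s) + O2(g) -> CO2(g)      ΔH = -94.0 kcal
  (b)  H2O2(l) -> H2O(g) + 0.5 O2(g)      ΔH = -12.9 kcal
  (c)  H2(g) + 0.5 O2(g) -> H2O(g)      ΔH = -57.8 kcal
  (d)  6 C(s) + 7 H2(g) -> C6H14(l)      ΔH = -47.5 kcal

(a): not needed (CO2(g) appears nowhere else).
(b) reversed and × 3 (reverse to put H2O2(l) on the product side; scale by 3 for the 3 H2O2(l)): (-3)·(-12.9) = +38.7 kcal
(c) reversed and × 3: (-3)·(-57.8) = +173.4 kcal
(d) reversed (C6H14(l) must end up as a reactant): +47.5 kcal
By Hess's law, ΔH = (+38.7) + (+173.4) + (+47.5) = 259.6 kcal

ΔH = 259.6 kcal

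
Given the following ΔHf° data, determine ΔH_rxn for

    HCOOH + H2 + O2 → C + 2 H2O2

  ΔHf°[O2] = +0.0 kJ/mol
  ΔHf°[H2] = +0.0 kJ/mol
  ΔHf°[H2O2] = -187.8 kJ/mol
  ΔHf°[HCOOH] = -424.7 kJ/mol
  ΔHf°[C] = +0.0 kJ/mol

ΔH_rxn = 49.1 kJ/mol

ΔH°rxn = Σ nΔHf°(products) − Σ nΔHf°(reactants).
Products: 1·(+0.0) + 2·(-187.8) = -375.6
Reactants: 1·(-424.7) + 1·(+0.0) + 1·(+0.0) = -424.7
ΔH_rxn = (-375.6) − (-424.7) = 49.1 kJ/mol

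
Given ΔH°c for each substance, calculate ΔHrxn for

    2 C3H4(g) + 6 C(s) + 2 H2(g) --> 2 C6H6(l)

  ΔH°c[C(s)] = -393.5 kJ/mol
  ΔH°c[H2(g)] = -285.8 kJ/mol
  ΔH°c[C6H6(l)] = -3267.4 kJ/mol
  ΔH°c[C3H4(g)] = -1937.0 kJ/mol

With combustion enthalpies, reactants minus products:
= [2·(-1937.0) + 6·(-393.5) + 2·(-285.8)] − [2·(-3267.4)]
= -271.8 kJ/mol

ΔHrxn = -271.8 kJ/mol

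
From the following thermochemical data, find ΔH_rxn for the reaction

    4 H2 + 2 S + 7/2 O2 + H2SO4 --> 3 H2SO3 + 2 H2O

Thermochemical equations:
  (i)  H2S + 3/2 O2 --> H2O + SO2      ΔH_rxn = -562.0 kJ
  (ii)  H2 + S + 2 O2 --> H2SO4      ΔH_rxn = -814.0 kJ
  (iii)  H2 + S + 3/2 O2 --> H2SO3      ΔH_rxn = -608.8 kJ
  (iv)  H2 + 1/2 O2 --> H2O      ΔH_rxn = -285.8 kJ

ΔH_rxn = -1584.0 kJ

(i): not needed (SO2 appears nowhere else).
(ii) reversed (H2SO4 must end up as a reactant): +814.0 kJ
(iii) × 3 (scale by 3 for the 3 H2SO3): (3)·(-608.8) = -1826.4 kJ
(iv) × 2: (2)·(-285.8) = -571.6 kJ
ΔH_rxn = (+814.0) + (-1826.4) + (-571.6) = -1584.0 kJ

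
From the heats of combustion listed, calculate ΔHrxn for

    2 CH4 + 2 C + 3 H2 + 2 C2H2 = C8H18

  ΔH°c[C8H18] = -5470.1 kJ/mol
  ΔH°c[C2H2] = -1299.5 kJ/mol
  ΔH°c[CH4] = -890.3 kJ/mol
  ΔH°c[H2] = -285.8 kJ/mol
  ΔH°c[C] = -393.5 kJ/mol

ΔHrxn = -553.9 kJ/mol

Using ΔH = Σ nΔHc°(reactants) − Σ nΔHc°(products):
= [2·(-890.3) + 2·(-393.5) + 3·(-285.8) + 2·(-1299.5)] − [1·(-5470.1)]
= -553.9 kJ/mol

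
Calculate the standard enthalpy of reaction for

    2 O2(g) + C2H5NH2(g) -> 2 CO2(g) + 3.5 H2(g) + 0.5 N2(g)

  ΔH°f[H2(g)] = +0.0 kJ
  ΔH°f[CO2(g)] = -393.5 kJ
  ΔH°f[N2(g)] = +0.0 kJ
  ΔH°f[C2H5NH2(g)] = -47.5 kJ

ΔH° = -739.5 kJ

Products: 2·(-393.5) + 7/2·(+0.0) + 1/2·(+0.0) = -787.0
Reactants: 2·(+0.0) + 1·(-47.5) = -47.5
ΔH° = (-787.0) − (-47.5) = -739.5 kJ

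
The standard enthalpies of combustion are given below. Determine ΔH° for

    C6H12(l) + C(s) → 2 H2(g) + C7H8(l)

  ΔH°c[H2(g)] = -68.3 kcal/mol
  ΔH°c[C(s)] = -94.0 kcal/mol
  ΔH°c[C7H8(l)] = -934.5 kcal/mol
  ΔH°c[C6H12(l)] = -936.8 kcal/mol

ΔH° = 40.3 kcal/mol

With combustion enthalpies, reactants minus products:
= [1·(-936.8) + 1·(-94.0)] − [2·(-68.3) + 1·(-934.5)]
= 40.3 kcal/mol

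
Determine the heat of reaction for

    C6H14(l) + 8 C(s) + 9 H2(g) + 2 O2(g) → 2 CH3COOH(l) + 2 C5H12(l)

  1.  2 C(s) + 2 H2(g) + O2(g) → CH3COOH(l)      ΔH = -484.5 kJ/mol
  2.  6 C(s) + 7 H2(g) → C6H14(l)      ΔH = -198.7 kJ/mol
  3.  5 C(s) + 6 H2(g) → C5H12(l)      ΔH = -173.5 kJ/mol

eq. 1 × 2 (×2 to match 2 CH3COOH(l) in the target): (2)·(-484.5) = -969.0 kJ/mol
eq. 2 reversed (reverse to put C6H14(l) on the reactant side): +198.7 kJ/mol
eq. 3 × 2 (×2 to match 2 C5H12(l) in the target): (2)·(-173.5) = -347.0 kJ/mol
Summing the manipulated equations, ΔH = (-969.0) + (+198.7) + (-347.0) = -1117.3 kJ/mol

ΔH = -1117.3 kJ/mol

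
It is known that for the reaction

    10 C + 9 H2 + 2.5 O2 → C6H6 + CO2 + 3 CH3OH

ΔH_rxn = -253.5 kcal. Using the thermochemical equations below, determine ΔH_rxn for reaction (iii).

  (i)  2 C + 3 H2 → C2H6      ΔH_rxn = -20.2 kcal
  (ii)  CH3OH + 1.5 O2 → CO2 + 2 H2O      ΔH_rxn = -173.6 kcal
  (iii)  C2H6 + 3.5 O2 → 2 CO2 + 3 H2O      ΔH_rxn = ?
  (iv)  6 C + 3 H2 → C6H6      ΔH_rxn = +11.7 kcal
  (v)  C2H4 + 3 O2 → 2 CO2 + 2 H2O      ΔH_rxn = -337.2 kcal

(i) × 2: (2)·(-20.2) = -40.4 kcal
(ii) reversed and × 3 (CH3OH must end up as a product; ×3 to match 3 CH3OH in the target): (-3)·(-173.6) = +520.8 kcal
(iii) × 2: contributes 2·x
(iv) as written (C6H6 already on the product side): +11.7 kcal
(v): not needed (C2H4 appears nowhere else).
-253.5 = (-40.4) + (+520.8) + (+11.7) + 2·x
x = (-253.5 − (+492.1)) / (2) = -372.8 kcal

ΔH_rxn = -372.8 kcal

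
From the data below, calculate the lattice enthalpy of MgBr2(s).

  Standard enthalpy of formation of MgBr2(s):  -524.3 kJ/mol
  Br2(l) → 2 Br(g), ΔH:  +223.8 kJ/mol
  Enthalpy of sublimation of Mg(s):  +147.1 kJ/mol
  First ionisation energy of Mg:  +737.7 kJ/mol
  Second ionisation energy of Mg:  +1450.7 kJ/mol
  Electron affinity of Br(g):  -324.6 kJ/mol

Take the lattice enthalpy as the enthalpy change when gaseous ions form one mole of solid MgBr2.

U = -2434.4 kJ/mol

ΔHf° = 1·ΔHsub + 1·(ΣIE) + 1·D(Br2) + 2·EA + U
-524.3 = 1·(+147.1) + 1·(+2188.4) + 1·(+223.8) + 2·(-324.6) + U
U = -524.3 − (+1910.1) = -2434.4 kJ/mol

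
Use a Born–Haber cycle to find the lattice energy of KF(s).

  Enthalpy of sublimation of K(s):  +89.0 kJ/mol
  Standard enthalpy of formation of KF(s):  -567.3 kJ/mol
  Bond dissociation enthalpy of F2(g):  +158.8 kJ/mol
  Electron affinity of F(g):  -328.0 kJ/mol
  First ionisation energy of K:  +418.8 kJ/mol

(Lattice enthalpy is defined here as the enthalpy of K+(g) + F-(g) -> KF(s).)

ΔHf° = 1·ΔHsub + 1·(ΣIE) + 1/2·D(F2) + 1·EA + U
-567.3 = 1·(+89.0) + 1·(+418.8) + 1/2·(+158.8) + 1·(-328.0) + U
U = -567.3 − (+259.2) = -826.5 kJ/mol

U = -826.5 kJ/mol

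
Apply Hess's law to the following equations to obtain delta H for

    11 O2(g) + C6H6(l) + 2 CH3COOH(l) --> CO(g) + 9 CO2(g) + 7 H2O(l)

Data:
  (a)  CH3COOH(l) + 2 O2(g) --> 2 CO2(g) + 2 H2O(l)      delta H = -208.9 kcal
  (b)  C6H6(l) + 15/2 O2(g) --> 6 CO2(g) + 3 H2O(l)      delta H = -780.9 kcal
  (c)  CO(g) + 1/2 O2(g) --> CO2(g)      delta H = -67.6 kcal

(a) × 2 (scale by 2 for the 2 CH3COOH(l)): (2)·(-208.9) = -417.8 kcal
(b) as written (C6H6(l) already on the reactant side): -780.9 kcal
(c) reversed (CO(g) must end up as a product): +67.6 kcal
Since enthalpy is a state function, delta H = (2)·(-208.9) + (1)·(-780.9) + (-1)·(-67.6) = -1131.1 kcal

delta H = -1131.1 kcal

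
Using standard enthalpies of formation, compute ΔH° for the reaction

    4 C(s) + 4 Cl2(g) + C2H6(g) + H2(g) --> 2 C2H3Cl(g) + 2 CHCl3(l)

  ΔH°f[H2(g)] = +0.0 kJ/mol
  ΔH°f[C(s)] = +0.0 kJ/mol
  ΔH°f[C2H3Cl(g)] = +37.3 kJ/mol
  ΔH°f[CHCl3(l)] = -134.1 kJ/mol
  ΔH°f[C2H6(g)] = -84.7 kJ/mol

Products: 2·(+37.3) + 2·(-134.1) = -193.6
Reactants: 4·(+0.0) + 4·(+0.0) + 1·(-84.7) + 1·(+0.0) = -84.7
ΔH° = (-193.6) − (-84.7) = -108.9 kJ/mol

ΔH° = -108.9 kJ/mol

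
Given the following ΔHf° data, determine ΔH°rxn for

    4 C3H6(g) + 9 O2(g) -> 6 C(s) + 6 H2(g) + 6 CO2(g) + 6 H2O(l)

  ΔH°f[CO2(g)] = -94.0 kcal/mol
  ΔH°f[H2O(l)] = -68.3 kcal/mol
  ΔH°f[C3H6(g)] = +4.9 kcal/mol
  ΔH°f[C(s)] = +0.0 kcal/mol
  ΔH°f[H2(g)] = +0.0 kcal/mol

Products: 6·(+0.0) + 6·(+0.0) + 6·(-94.0) + 6·(-68.3) = -973.8
Reactants: 4·(+4.9) + 9·(+0.0) = +19.6
ΔH°rxn = (-973.8) − (+19.6) = -993.4 kcal/mol

ΔH°rxn = -993.4 kcal/mol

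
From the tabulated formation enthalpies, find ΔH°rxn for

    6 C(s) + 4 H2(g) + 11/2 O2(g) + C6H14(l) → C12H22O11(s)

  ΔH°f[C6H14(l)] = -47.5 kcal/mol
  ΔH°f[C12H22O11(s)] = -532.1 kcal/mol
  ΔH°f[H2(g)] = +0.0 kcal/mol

ΔH°rxn = -484.6 kcal/mol

ΔH°rxn = Σ nΔHf°(products) − Σ nΔHf°(reactants).
Products: 1·(-532.1) = -532.1
Reactants: 6·(+0.0) + 4·(+0.0) + 11/2·(+0.0) + 1·(-47.5) = -47.5
ΔH°rxn = (-532.1) − (-47.5) = -484.6 kcal/mol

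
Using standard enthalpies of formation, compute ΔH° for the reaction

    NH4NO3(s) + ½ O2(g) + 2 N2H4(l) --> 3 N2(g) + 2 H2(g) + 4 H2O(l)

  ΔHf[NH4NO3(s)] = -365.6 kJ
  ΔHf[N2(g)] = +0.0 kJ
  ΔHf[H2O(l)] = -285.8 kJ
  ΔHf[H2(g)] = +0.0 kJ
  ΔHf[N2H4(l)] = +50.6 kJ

ΔH° = -878.8 kJ

Products: 3·(+0.0) + 2·(+0.0) + 4·(-285.8) = -1143.2
Reactants: 1·(-365.6) + 1/2·(+0.0) + 2·(+50.6) = -264.4
ΔH° = (-1143.2) − (-264.4) = -878.8 kJ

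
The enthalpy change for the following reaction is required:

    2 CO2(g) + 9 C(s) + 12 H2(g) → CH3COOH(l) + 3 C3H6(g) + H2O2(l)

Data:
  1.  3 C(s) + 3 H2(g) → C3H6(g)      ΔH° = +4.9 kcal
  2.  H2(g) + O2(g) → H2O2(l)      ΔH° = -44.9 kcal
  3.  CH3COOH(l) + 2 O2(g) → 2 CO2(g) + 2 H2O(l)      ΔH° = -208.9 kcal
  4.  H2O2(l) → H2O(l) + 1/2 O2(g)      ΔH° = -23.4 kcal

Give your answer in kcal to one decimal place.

eq. 1 × 3 (scale by 3 for the 3 C3H6(g)): (3)·(+4.9) = +14.7 kcal
eq. 2 × 3: (3)·(-44.9) = -134.7 kcal
eq. 3 reversed (reverse to put CH3COOH(l) on the product side): +208.9 kcal
eq. 4 × 2: (2)·(-23.4) = -46.8 kcal
ΔH° = (+14.7) + (-134.7) + (+208.9) + (-46.8) = 42.1 kcal

ΔH° = 42.1 kcal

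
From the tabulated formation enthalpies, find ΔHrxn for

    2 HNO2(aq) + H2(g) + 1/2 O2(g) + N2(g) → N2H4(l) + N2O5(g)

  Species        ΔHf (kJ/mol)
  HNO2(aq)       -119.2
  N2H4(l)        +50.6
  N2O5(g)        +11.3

ΔHrxn = 300.3 kJ/mol

Products: 1·(+50.6) + 1·(+11.3) = +61.9
Reactants: 2·(-119.2) + 1·(+0.0) + 1/2·(+0.0) + 1·(+0.0) = -238.4
ΔHrxn = (+61.9) − (-238.4) = 300.3 kJ/mol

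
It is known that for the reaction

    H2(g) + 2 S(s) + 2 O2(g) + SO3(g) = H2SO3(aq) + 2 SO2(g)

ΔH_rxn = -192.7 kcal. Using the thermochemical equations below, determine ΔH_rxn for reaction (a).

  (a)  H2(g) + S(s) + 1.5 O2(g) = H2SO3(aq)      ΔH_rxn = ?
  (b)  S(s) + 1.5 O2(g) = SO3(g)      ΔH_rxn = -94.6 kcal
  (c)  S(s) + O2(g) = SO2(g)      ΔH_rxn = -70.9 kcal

ΔH_rxn = -145.5 kcal

(a) as written: contributes x
(b) reversed: +94.6 kcal
(c) × 2: (2)·(-70.9) = -141.8 kcal
-192.7 = (+94.6) + (-141.8) + x
x = (-192.7 − (-47.2)) / (1) = -145.5 kcal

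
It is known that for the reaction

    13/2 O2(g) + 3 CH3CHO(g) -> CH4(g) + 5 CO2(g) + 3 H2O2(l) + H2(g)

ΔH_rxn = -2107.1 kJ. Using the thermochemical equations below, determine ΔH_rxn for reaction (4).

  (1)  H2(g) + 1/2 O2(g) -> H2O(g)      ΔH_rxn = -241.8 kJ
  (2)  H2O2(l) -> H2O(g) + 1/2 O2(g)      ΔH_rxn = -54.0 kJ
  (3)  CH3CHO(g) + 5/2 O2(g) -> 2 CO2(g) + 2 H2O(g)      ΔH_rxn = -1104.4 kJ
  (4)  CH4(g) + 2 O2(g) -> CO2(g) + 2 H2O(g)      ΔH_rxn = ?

ΔH_rxn = -802.3 kJ

(1) reversed: +241.8 kJ
(2) reversed and × 3: (-3)·(-54.0) = +162.0 kJ
(3) × 3: (3)·(-1104.4) = -3313.2 kJ
(4) reversed: contributes −x
-2107.1 = (+241.8) + (+162.0) + (-3313.2) − x
x = (-2107.1 − (-2909.4)) / (-1) = -802.3 kJ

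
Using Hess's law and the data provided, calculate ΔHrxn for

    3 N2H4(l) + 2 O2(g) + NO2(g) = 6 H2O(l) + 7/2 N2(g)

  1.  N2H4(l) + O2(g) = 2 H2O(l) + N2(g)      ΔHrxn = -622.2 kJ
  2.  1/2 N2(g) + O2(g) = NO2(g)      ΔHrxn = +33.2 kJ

ΔHrxn = -1899.8 kJ

eq. 1 × 3: (3)·(-622.2) = -1866.6 kJ
eq. 2 reversed: -33.2 kJ
ΔHrxn = (3)·(-622.2) + (-1)·(+33.2) = -1899.8 kJ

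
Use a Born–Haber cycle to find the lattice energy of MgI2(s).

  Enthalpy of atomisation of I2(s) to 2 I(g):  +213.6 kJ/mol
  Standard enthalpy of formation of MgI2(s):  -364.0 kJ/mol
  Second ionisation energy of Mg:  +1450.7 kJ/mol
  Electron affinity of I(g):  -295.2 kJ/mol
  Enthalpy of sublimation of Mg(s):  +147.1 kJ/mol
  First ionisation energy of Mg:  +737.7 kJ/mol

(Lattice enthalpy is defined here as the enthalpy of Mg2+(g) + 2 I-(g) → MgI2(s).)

ΔHf° = 1·ΔHsub + 1·(ΣIE) + 1·D(I2) + 2·EA + U
-364.0 = 1·(+147.1) + 1·(+2188.4) + 1·(+213.6) + 2·(-295.2) + U
U = -364.0 − (+1958.7) = -2322.7 kJ/mol

U = -2322.7 kJ/mol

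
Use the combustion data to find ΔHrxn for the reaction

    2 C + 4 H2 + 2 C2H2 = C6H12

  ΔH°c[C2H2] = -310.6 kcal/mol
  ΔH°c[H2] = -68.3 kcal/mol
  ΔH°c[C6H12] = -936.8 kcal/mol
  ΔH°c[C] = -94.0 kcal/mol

ΔHrxn = -145.6 kcal/mol

Using ΔH = Σ nΔHc°(reactants) − Σ nΔHc°(products):
= [2·(-94.0) + 4·(-68.3) + 2·(-310.6)] − [1·(-936.8)]
= -145.6 kcal/mol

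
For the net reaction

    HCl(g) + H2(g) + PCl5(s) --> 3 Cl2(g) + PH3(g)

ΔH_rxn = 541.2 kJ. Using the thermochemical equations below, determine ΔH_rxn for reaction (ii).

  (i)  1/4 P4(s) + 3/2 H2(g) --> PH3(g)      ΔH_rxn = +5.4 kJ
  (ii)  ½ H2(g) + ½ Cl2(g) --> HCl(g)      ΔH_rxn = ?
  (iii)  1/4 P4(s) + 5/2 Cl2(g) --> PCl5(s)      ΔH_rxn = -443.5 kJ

(i) as written: +5.4 kJ
(ii) reversed: contributes −x
(iii) reversed: +443.5 kJ
+541.2 = (+5.4) + (+443.5) − x
x = (+541.2 − (+448.9)) / (-1) = -92.3 kJ

ΔH_rxn = -92.3 kJ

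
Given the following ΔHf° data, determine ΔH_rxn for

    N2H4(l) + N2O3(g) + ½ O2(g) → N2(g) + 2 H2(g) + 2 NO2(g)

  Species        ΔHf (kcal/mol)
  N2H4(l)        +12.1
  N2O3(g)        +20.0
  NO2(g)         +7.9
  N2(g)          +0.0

Products: 1·(+0.0) + 2·(+0.0) + 2·(+7.9) = +15.8
Reactants: 1·(+12.1) + 1·(+20.0) + 1/2·(+0.0) = +32.1
ΔH_rxn = (+15.8) − (+32.1) = -16.3 kcal/mol

ΔH_rxn = -16.3 kcal/mol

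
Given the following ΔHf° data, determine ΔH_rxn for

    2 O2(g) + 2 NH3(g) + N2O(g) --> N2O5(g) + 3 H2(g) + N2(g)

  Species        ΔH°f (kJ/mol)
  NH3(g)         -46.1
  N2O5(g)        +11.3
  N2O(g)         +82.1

ΔH_rxn = 21.4 kJ/mol

Products: 1·(+11.3) + 3·(+0.0) + 1·(+0.0) = +11.3
Reactants: 2·(+0.0) + 2·(-46.1) + 1·(+82.1) = -10.1
ΔH_rxn = (+11.3) − (-10.1) = 21.4 kJ/mol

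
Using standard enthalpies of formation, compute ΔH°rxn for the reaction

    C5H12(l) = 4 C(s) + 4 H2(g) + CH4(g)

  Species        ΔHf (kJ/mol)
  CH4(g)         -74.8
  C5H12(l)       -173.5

Products: 4·(+0.0) + 4·(+0.0) + 1·(-74.8) = -74.8
Reactants: 1·(-173.5) = -173.5
ΔH°rxn = (-74.8) − (-173.5) = 98.7 kJ/mol

ΔH°rxn = 98.7 kJ/mol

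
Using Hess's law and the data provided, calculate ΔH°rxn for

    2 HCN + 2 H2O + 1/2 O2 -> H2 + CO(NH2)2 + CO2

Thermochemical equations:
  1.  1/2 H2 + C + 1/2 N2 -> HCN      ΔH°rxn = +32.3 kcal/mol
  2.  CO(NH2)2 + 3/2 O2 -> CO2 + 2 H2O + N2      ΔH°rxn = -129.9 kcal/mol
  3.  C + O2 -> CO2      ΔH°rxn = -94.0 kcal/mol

eq. 1 reversed and × 2: (-2)·(+32.3) = -64.6 kcal/mol
eq. 2 reversed: +129.9 kcal/mol
eq. 3 × 2: (2)·(-94.0) = -188.0 kcal/mol
Since enthalpy is a state function, ΔH°rxn = (-2)·(+32.3) + (-1)·(-129.9) + (2)·(-94.0) = -122.7 kcal/mol

ΔH°rxn = -122.7 kcal/mol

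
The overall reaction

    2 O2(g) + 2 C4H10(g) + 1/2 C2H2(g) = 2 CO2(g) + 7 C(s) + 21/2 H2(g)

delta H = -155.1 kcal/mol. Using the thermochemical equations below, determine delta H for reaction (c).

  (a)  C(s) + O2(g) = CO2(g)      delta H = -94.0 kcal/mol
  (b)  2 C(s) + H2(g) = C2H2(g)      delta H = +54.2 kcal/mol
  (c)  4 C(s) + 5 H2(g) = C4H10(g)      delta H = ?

delta H = -30.0 kcal/mol

(a) × 2: (2)·(-94.0) = -188.0 kcal/mol
(b) reversed and × 1/2: (-1/2)·(+54.2) = -27.1 kcal/mol
(c) reversed and × 2: contributes −2·x
-155.1 = (-188.0) + (-27.1) − 2·x
x = (-155.1 − (-215.1)) / (-2) = -30.0 kcal/mol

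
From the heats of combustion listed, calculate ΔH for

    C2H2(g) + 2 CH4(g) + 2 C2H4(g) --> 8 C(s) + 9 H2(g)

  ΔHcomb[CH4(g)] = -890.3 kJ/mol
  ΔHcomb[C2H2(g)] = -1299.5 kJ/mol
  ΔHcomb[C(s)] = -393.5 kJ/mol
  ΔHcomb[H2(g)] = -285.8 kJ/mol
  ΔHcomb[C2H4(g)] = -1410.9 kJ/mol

Using ΔH = Σ nΔHc°(reactants) − Σ nΔHc°(products):
= [1·(-1299.5) + 2·(-890.3) + 2·(-1410.9)] − [8·(-393.5) + 9·(-285.8)]
= -181.7 kJ/mol

ΔH = -181.7 kJ/mol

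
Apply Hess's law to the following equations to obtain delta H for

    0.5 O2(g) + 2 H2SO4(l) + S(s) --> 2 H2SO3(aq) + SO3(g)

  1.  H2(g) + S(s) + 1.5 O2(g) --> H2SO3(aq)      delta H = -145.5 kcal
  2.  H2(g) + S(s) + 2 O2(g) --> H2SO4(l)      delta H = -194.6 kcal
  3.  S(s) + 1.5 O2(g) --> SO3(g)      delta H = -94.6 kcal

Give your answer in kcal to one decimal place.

delta H = 3.6 kcal

eq. 1 × 2 (×2 to match 2 H2SO3(aq) in the target): (2)·(-145.5) = -291.0 kcal
eq. 2 reversed and × 2 (reverse to put H2SO4(l) on the reactant side; scale by 2 for the 2 H2SO4(l)): (-2)·(-194.6) = +389.2 kcal
eq. 3 as written (SO3(g) already on the product side): -94.6 kcal
Combining the equations, delta H = (-291.0) + (+389.2) + (-94.6) = 3.6 kcal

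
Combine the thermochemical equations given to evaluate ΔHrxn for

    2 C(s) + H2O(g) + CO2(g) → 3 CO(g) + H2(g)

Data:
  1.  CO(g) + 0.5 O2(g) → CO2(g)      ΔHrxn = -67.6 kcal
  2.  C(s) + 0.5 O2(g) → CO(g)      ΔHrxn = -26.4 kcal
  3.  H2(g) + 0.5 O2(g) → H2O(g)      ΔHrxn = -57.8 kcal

eq. 1 reversed (CO2(g) must end up as a reactant): +67.6 kcal
eq. 2 × 2 (scale by 2 for the 2 C(s)): (2)·(-26.4) = -52.8 kcal
eq. 3 reversed (H2O(g) must end up as a reactant): +57.8 kcal
Combining the equations, ΔHrxn = (+67.6) + (-52.8) + (+57.8) = 72.6 kcal

ΔHrxn = 72.6 kcal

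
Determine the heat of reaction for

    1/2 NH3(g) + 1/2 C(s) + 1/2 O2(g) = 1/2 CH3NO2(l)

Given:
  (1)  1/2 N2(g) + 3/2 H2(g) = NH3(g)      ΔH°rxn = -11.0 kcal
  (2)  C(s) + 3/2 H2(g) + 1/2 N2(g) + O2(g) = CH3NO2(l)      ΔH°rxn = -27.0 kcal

(1) reversed and × 1/2: (-1/2)·(-11.0) = +5.5 kcal
(2) × 1/2: (1/2)·(-27.0) = -13.5 kcal
ΔH°rxn = (+5.5) + (-13.5) = -8.0 kcal

ΔH°rxn = -8.0 kcal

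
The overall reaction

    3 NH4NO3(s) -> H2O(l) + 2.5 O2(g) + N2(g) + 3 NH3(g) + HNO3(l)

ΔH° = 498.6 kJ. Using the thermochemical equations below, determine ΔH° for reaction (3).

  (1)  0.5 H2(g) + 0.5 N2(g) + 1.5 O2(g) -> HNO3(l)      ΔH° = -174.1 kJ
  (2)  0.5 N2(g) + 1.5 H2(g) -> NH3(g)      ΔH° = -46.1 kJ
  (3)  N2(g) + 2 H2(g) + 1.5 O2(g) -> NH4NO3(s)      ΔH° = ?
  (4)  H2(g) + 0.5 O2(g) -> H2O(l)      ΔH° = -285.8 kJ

(1) as written: -174.1 kJ
(2) × 3: (3)·(-46.1) = -138.3 kJ
(3) reversed and × 3: contributes −3·x
(4) as written: -285.8 kJ
+498.6 = (-174.1) + (-138.3) + (-285.8) − 3·x
x = (+498.6 − (-598.2)) / (-3) = -365.6 kJ

ΔH° = -365.6 kJ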